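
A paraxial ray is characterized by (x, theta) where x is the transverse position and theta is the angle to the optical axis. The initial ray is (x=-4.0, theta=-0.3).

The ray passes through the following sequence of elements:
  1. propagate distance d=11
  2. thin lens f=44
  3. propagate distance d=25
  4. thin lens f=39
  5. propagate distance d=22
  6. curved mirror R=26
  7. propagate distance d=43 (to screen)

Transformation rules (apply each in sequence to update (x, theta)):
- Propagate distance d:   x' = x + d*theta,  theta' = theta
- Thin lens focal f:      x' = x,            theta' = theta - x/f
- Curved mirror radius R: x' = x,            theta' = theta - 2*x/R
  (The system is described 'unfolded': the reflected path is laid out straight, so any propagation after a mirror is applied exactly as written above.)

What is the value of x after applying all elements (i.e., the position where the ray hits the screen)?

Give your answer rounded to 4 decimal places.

Answer: 23.5019

Derivation:
Initial: x=-4.0000 theta=-0.3000
After 1 (propagate distance d=11): x=-7.3000 theta=-0.3000
After 2 (thin lens f=44): x=-7.3000 theta=-59/440 (≈-0.1341)
After 3 (propagate distance d=25): x=-4687/440 (≈-10.6523) theta=-59/440 (≈-0.1341)
After 4 (thin lens f=39): x=-4687/440 (≈-10.6523) theta=1193/8580 (≈0.1390)
After 5 (propagate distance d=22): x=-130301/17160 (≈-7.5933) theta=1193/8580 (≈0.1390)
After 6 (curved mirror R=26): x=-130301/17160 (≈-7.5933) theta=53773/74360 (≈0.7231)
After 7 (propagate distance d=43 (to screen)): x=1310701/55770 (≈23.5019) theta=53773/74360 (≈0.7231)
Rounded to 4 decimal places: x = 23.5019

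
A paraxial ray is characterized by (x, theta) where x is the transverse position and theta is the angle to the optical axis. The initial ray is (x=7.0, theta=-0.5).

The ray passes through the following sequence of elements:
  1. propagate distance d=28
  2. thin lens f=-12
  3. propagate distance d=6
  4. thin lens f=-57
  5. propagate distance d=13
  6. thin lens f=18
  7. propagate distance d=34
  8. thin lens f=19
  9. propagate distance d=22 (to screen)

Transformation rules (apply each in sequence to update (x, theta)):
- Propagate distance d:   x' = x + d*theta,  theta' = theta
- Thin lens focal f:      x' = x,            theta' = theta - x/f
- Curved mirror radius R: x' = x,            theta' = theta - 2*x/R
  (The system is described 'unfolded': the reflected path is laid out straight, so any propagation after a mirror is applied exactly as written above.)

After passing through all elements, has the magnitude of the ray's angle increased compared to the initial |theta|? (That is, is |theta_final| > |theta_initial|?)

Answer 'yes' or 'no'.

Initial: x=7.0000 theta=-0.5000
After 1 (propagate distance d=28): x=-7.0000 theta=-0.5000
After 2 (thin lens f=-12): x=-7.0000 theta=-13/12 (≈-1.0833)
After 3 (propagate distance d=6): x=-13.5000 theta=-13/12 (≈-1.0833)
After 4 (thin lens f=-57): x=-13.5000 theta=-301/228 (≈-1.3202)
After 5 (propagate distance d=13): x=-6991/228 (≈-30.6623) theta=-301/228 (≈-1.3202)
After 6 (thin lens f=18): x=-6991/228 (≈-30.6623) theta=1573/4104 (≈0.3833)
After 7 (propagate distance d=34): x=-18089/1026 (≈-17.6306) theta=1573/4104 (≈0.3833)
After 8 (thin lens f=19): x=-18089/1026 (≈-17.6306) theta=34081/25992 (≈1.3112)
After 9 (propagate distance d=22 (to screen)): x=437291/38988 (≈11.2160) theta=34081/25992 (≈1.3112)
|theta_initial|=0.5000 |theta_final|=34081/25992 (≈1.3112) -> increased

Answer: yes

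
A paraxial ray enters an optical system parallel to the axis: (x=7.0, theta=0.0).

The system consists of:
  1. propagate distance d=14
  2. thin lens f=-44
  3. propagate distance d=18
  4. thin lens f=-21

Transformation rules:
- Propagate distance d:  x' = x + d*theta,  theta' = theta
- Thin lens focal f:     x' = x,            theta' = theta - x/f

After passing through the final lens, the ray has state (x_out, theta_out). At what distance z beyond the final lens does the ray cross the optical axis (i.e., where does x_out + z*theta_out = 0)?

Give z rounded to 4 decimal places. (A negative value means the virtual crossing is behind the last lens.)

Initial: x=7.0000 theta=0.0000
After 1 (propagate distance d=14): x=7.0000 theta=0.0000
After 2 (thin lens f=-44): x=7.0000 theta=7/44 (≈0.1591)
After 3 (propagate distance d=18): x=217/22 (≈9.8636) theta=7/44 (≈0.1591)
After 4 (thin lens f=-21): x=217/22 (≈9.8636) theta=83/132 (≈0.6288)
z_focus = -x_out/theta_out = -(217/22)/(83/132) = -1302/83 ≈ -15.6867
Rounded to 4 decimal places: z = -15.6867

Answer: -15.6867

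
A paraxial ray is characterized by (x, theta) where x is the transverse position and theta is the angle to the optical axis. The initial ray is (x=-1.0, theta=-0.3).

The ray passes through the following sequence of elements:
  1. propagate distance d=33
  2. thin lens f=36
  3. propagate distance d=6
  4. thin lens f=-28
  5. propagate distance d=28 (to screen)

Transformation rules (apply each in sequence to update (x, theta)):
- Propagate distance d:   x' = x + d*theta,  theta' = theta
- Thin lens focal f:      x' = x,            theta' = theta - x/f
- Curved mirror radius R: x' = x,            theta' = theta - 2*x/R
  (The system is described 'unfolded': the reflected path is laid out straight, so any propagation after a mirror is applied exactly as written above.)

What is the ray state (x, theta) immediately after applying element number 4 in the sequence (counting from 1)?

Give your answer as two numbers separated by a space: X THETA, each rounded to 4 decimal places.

Answer: -10.8833 -0.3859

Derivation:
Initial: x=-1.0000 theta=-0.3000
After 1 (propagate distance d=33): x=-10.9000 theta=-0.3000
After 2 (thin lens f=36): x=-10.9000 theta=1/360 (≈0.0028)
After 3 (propagate distance d=6): x=-653/60 (≈-10.8833) theta=1/360 (≈0.0028)
After 4 (thin lens f=-28): x=-653/60 (≈-10.8833) theta=-389/1008 (≈-0.3859)
Rounded to 4 decimal places: x = -10.8833, theta = -0.3859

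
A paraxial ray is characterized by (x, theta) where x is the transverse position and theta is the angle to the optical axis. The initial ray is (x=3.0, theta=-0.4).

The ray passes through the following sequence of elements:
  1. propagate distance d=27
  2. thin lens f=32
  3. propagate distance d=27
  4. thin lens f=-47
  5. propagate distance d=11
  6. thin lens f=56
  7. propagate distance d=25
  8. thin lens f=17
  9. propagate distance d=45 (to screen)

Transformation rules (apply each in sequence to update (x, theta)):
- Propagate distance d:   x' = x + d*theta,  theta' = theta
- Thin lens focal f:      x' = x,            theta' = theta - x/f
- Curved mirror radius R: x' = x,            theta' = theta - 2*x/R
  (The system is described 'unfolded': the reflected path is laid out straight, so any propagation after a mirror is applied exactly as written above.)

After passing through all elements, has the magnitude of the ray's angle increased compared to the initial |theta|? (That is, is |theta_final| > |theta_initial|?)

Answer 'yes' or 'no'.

Initial: x=3.0000 theta=-0.4000
After 1 (propagate distance d=27): x=-7.8000 theta=-0.4000
After 2 (thin lens f=32): x=-7.8000 theta=-5/32 (≈-0.1563)
After 3 (propagate distance d=27): x=-1923/160 (≈-12.0188) theta=-5/32 (≈-0.1563)
After 4 (thin lens f=-47): x=-1923/160 (≈-12.0188) theta=-1549/3760 (≈-0.4120)
After 5 (propagate distance d=11): x=-124459/7520 (≈-16.5504) theta=-1549/3760 (≈-0.4120)
After 6 (thin lens f=56): x=-124459/7520 (≈-16.5504) theta=-49029/421120 (≈-0.1164)
After 7 (propagate distance d=25): x=-8195429/421120 (≈-19.4610) theta=-49029/421120 (≈-0.1164)
After 8 (thin lens f=17): x=-8195429/421120 (≈-19.4610) theta=460121/447440 (≈1.0283)
After 9 (propagate distance d=45 (to screen)): x=191964827/7159040 (≈26.8143) theta=460121/447440 (≈1.0283)
|theta_initial|=0.4000 |theta_final|=460121/447440 (≈1.0283) -> increased

Answer: yes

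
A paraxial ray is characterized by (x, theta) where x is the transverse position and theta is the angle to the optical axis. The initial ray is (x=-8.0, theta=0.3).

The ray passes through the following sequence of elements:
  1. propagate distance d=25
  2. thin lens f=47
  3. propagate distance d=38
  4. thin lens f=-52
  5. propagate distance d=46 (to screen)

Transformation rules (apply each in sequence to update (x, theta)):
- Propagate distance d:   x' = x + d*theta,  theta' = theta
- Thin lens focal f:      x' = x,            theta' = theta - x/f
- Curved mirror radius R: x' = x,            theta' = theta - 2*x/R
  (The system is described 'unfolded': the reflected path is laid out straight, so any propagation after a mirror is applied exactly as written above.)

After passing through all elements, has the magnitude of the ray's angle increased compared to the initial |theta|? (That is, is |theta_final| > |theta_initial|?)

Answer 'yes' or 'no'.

Initial: x=-8.0000 theta=0.3000
After 1 (propagate distance d=25): x=-0.5000 theta=0.3000
After 2 (thin lens f=47): x=-0.5000 theta=73/235 (≈0.3106)
After 3 (propagate distance d=38): x=5313/470 (≈11.3043) theta=73/235 (≈0.3106)
After 4 (thin lens f=-52): x=5313/470 (≈11.3043) theta=2581/4888 (≈0.5280)
After 5 (propagate distance d=46 (to screen)): x=434953/12220 (≈35.5935) theta=2581/4888 (≈0.5280)
|theta_initial|=0.3000 |theta_final|=2581/4888 (≈0.5280) -> increased

Answer: yes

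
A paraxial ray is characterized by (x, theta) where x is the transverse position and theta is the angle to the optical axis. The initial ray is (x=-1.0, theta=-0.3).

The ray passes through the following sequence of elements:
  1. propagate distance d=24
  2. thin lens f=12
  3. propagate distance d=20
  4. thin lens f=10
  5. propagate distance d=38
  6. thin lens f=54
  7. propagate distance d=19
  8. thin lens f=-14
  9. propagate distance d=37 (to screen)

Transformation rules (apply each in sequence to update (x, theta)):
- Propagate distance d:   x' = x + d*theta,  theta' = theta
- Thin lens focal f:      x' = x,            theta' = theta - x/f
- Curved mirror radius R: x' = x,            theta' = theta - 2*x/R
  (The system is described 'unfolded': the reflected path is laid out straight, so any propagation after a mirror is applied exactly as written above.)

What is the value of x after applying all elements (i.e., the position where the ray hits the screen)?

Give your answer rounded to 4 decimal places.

Answer: 73.2956

Derivation:
Initial: x=-1.0000 theta=-0.3000
After 1 (propagate distance d=24): x=-8.2000 theta=-0.3000
After 2 (thin lens f=12): x=-8.2000 theta=23/60 (≈0.3833)
After 3 (propagate distance d=20): x=-8/15 (≈-0.5333) theta=23/60 (≈0.3833)
After 4 (thin lens f=10): x=-8/15 (≈-0.5333) theta=131/300 (≈0.4367)
After 5 (propagate distance d=38): x=16.0600 theta=131/300 (≈0.4367)
After 6 (thin lens f=54): x=16.0600 theta=94/675 (≈0.1393)
After 7 (propagate distance d=19): x=25253/1350 (≈18.7059) theta=94/675 (≈0.1393)
After 8 (thin lens f=-14): x=25253/1350 (≈18.7059) theta=1859/1260 (≈1.4754)
After 9 (propagate distance d=37 (to screen)): x=1385287/18900 (≈73.2956) theta=1859/1260 (≈1.4754)
Rounded to 4 decimal places: x = 73.2956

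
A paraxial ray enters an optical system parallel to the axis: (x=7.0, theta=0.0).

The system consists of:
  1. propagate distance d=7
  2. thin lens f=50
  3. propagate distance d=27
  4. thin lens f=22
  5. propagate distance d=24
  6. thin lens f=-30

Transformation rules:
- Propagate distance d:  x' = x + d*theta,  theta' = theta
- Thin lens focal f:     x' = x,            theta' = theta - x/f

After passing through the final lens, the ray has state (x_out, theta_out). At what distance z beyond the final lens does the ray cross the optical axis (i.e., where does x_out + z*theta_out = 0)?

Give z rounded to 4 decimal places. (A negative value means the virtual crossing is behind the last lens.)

Answer: -8.9501

Derivation:
Initial: x=7.0000 theta=0.0000
After 1 (propagate distance d=7): x=7.0000 theta=0.0000
After 2 (thin lens f=50): x=7.0000 theta=-0.1400
After 3 (propagate distance d=27): x=3.2200 theta=-0.1400
After 4 (thin lens f=22): x=3.2200 theta=-63/220 (≈-0.2864)
After 5 (propagate distance d=24): x=-2009/550 (≈-3.6527) theta=-63/220 (≈-0.2864)
After 6 (thin lens f=-30): x=-2009/550 (≈-3.6527) theta=-3367/8250 (≈-0.4081)
z_focus = -x_out/theta_out = -(-2009/550)/(-3367/8250) = -4305/481 ≈ -8.9501
Rounded to 4 decimal places: z = -8.9501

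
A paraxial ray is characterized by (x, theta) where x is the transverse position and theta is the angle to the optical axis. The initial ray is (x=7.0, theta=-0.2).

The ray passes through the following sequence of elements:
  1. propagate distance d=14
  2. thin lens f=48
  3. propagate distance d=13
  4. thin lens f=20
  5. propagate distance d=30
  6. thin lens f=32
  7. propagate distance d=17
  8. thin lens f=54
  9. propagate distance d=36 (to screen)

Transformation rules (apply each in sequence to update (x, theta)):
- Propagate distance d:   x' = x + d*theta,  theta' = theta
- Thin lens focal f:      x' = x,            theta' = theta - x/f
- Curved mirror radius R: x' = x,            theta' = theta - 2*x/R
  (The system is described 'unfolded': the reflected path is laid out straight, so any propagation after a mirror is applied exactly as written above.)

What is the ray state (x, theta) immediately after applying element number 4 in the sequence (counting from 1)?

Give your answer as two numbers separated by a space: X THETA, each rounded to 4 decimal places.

Initial: x=7.0000 theta=-0.2000
After 1 (propagate distance d=14): x=4.2000 theta=-0.2000
After 2 (thin lens f=48): x=4.2000 theta=-0.2875
After 3 (propagate distance d=13): x=0.4625 theta=-0.2875
After 4 (thin lens f=20): x=0.4625 theta=-497/1600 (≈-0.3106)
Rounded to 4 decimal places: x = 0.4625, theta = -0.3106

Answer: 0.4625 -0.3106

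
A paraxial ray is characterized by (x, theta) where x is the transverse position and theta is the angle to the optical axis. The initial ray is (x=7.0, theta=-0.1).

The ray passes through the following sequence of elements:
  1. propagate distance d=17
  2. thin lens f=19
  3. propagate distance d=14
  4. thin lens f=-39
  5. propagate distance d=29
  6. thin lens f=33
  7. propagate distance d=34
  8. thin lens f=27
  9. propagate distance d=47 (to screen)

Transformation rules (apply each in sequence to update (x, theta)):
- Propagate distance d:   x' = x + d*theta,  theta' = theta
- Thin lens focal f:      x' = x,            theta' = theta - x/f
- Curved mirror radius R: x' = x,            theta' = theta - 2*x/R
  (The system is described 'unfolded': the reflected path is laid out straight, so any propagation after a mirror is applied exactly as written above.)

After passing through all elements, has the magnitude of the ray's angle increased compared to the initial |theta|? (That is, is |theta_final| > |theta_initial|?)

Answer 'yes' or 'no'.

Answer: yes

Derivation:
Initial: x=7.0000 theta=-0.1000
After 1 (propagate distance d=17): x=5.3000 theta=-0.1000
After 2 (thin lens f=19): x=5.3000 theta=-36/95 (≈-0.3789)
After 3 (propagate distance d=14): x=-1/190 (≈-0.0053) theta=-36/95 (≈-0.3789)
After 4 (thin lens f=-39): x=-1/190 (≈-0.0053) theta=-2809/7410 (≈-0.3791)
After 5 (propagate distance d=29): x=-8150/741 (≈-10.9987) theta=-2809/7410 (≈-0.3791)
After 6 (thin lens f=33): x=-8150/741 (≈-10.9987) theta=-11197/244530 (≈-0.0458)
After 7 (propagate distance d=34): x=-1535099/122265 (≈-12.5555) theta=-11197/244530 (≈-0.0458)
After 8 (thin lens f=27): x=-1535099/122265 (≈-12.5555) theta=2767879/6602310 (≈0.4192)
After 9 (propagate distance d=47 (to screen)): x=47194967/6602310 (≈7.1483) theta=2767879/6602310 (≈0.4192)
|theta_initial|=0.1000 |theta_final|=2767879/6602310 (≈0.4192) -> increased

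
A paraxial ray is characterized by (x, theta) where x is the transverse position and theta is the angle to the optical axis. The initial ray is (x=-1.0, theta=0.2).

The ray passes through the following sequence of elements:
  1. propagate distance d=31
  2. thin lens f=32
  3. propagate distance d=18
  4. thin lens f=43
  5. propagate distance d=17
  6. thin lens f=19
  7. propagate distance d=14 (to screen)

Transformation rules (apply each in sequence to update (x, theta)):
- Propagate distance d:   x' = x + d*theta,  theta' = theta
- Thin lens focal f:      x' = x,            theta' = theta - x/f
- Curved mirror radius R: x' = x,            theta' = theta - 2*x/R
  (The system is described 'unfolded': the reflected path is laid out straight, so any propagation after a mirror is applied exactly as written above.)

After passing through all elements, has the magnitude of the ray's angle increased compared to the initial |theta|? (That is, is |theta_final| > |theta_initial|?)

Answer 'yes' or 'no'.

Answer: yes

Derivation:
Initial: x=-1.0000 theta=0.2000
After 1 (propagate distance d=31): x=5.2000 theta=0.2000
After 2 (thin lens f=32): x=5.2000 theta=0.0375
After 3 (propagate distance d=18): x=5.8750 theta=0.0375
After 4 (thin lens f=43): x=5.8750 theta=-341/3440 (≈-0.0991)
After 5 (propagate distance d=17): x=14413/3440 (≈4.1898) theta=-341/3440 (≈-0.0991)
After 6 (thin lens f=19): x=14413/3440 (≈4.1898) theta=-5223/16340 (≈-0.3196)
After 7 (propagate distance d=14 (to screen)): x=-18641/65360 (≈-0.2852) theta=-5223/16340 (≈-0.3196)
|theta_initial|=0.2000 |theta_final|=5223/16340 (≈0.3196) -> increased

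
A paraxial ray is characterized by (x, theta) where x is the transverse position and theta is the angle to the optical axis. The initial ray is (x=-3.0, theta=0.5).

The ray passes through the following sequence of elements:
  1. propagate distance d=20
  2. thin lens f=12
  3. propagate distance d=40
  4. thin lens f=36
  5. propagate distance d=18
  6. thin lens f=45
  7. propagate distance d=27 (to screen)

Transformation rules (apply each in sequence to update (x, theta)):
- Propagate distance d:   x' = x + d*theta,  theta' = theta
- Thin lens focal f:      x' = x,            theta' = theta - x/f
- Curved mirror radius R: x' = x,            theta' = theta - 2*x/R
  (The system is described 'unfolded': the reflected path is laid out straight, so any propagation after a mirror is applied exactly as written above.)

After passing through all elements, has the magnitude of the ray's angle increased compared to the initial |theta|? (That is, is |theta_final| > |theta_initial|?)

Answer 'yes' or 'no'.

Initial: x=-3.0000 theta=0.5000
After 1 (propagate distance d=20): x=7.0000 theta=0.5000
After 2 (thin lens f=12): x=7.0000 theta=-1/12 (≈-0.0833)
After 3 (propagate distance d=40): x=11/3 (≈3.6667) theta=-1/12 (≈-0.0833)
After 4 (thin lens f=36): x=11/3 (≈3.6667) theta=-5/27 (≈-0.1852)
After 5 (propagate distance d=18): x=1/3 (≈0.3333) theta=-5/27 (≈-0.1852)
After 6 (thin lens f=45): x=1/3 (≈0.3333) theta=-26/135 (≈-0.1926)
After 7 (propagate distance d=27 (to screen)): x=-73/15 (≈-4.8667) theta=-26/135 (≈-0.1926)
|theta_initial|=0.5000 |theta_final|=26/135 (≈0.1926) -> not increased

Answer: no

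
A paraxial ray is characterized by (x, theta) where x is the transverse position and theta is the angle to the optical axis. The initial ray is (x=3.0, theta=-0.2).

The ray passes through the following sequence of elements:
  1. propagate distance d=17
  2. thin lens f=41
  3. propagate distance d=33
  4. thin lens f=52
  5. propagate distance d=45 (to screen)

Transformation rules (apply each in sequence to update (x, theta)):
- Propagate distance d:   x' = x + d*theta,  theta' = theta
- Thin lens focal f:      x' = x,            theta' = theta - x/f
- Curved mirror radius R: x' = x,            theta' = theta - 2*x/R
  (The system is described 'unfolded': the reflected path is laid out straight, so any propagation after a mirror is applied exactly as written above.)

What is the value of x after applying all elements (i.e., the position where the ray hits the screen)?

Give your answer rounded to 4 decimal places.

Initial: x=3.0000 theta=-0.2000
After 1 (propagate distance d=17): x=-0.4000 theta=-0.2000
After 2 (thin lens f=41): x=-0.4000 theta=-39/205 (≈-0.1902)
After 3 (propagate distance d=33): x=-1369/205 (≈-6.6780) theta=-39/205 (≈-0.1902)
After 4 (thin lens f=52): x=-1369/205 (≈-6.6780) theta=-659/10660 (≈-0.0618)
After 5 (propagate distance d=45 (to screen)): x=-100843/10660 (≈-9.4599) theta=-659/10660 (≈-0.0618)
Rounded to 4 decimal places: x = -9.4599

Answer: -9.4599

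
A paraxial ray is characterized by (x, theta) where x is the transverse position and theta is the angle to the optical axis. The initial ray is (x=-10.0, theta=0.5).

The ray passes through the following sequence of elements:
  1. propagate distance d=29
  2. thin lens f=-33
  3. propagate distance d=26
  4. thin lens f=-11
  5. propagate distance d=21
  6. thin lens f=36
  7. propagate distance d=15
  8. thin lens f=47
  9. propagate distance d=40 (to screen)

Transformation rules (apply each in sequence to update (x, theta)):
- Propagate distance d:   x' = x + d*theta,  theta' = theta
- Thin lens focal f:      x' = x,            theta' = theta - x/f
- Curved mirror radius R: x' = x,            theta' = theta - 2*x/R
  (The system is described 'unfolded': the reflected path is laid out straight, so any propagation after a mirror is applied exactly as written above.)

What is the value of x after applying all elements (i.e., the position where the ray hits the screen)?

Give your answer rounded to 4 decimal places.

Answer: 31.2852

Derivation:
Initial: x=-10.0000 theta=0.5000
After 1 (propagate distance d=29): x=4.5000 theta=0.5000
After 2 (thin lens f=-33): x=4.5000 theta=7/11 (≈0.6364)
After 3 (propagate distance d=26): x=463/22 (≈21.0455) theta=7/11 (≈0.6364)
After 4 (thin lens f=-11): x=463/22 (≈21.0455) theta=617/242 (≈2.5496)
After 5 (propagate distance d=21): x=9025/121 (≈74.5868) theta=617/242 (≈2.5496)
After 6 (thin lens f=36): x=9025/121 (≈74.5868) theta=2081/4356 (≈0.4777)
After 7 (propagate distance d=15): x=118705/1452 (≈81.7528) theta=2081/4356 (≈0.4777)
After 8 (thin lens f=47): x=118705/1452 (≈81.7528) theta=-64577/51183 (≈-1.2617)
After 9 (propagate distance d=40 (to screen)): x=6405085/204732 (≈31.2852) theta=-64577/51183 (≈-1.2617)
Rounded to 4 decimal places: x = 31.2852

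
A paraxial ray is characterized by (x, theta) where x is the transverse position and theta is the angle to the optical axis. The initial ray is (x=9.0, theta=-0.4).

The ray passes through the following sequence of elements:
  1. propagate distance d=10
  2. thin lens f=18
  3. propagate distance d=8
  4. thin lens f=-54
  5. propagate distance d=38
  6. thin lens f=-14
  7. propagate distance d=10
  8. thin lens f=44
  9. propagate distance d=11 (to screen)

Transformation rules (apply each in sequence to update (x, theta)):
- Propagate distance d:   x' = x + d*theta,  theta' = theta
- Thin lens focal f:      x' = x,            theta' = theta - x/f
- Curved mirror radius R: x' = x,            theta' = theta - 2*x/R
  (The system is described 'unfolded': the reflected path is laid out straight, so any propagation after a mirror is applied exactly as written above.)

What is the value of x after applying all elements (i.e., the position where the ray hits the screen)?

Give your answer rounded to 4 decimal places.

Answer: -67.5244

Derivation:
Initial: x=9.0000 theta=-0.4000
After 1 (propagate distance d=10): x=5.0000 theta=-0.4000
After 2 (thin lens f=18): x=5.0000 theta=-61/90 (≈-0.6778)
After 3 (propagate distance d=8): x=-19/45 (≈-0.4222) theta=-61/90 (≈-0.6778)
After 4 (thin lens f=-54): x=-19/45 (≈-0.4222) theta=-833/1215 (≈-0.6856)
After 5 (propagate distance d=38): x=-32167/1215 (≈-26.4749) theta=-833/1215 (≈-0.6856)
After 6 (thin lens f=-14): x=-32167/1215 (≈-26.4749) theta=-43829/17010 (≈-2.5767)
After 7 (propagate distance d=10): x=-444314/8505 (≈-52.2415) theta=-43829/17010 (≈-2.5767)
After 8 (thin lens f=44): x=-444314/8505 (≈-52.2415) theta=-43327/31185 (≈-1.3894)
After 9 (propagate distance d=11 (to screen)): x=-114859/1701 (≈-67.5244) theta=-43327/31185 (≈-1.3894)
Rounded to 4 decimal places: x = -67.5244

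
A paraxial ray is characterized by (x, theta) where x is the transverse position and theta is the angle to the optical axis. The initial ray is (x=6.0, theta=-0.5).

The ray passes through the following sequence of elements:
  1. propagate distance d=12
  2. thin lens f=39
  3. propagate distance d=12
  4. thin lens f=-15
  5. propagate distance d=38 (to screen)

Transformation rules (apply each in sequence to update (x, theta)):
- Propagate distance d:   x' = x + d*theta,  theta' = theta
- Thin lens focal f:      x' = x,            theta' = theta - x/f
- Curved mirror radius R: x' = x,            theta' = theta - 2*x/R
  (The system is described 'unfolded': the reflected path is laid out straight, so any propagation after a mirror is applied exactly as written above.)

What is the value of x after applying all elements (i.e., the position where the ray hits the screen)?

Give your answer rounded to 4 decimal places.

Initial: x=6.0000 theta=-0.5000
After 1 (propagate distance d=12): x=0.0000 theta=-0.5000
After 2 (thin lens f=39): x=0.0000 theta=-0.5000
After 3 (propagate distance d=12): x=-6.0000 theta=-0.5000
After 4 (thin lens f=-15): x=-6.0000 theta=-0.9000
After 5 (propagate distance d=38 (to screen)): x=-40.2000 theta=-0.9000
Rounded to 4 decimal places: x = -40.2000

Answer: -40.2000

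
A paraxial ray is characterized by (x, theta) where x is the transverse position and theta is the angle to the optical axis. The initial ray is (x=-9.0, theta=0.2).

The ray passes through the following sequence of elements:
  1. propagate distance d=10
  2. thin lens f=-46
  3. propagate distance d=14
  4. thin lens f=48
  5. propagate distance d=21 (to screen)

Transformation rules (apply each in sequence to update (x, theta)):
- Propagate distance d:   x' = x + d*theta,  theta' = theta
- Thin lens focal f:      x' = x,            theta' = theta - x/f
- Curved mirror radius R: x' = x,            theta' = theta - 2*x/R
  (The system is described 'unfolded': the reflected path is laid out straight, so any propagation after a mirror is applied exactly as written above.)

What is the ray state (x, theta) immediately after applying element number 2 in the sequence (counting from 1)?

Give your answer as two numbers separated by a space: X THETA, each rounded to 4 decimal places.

Initial: x=-9.0000 theta=0.2000
After 1 (propagate distance d=10): x=-7.0000 theta=0.2000
After 2 (thin lens f=-46): x=-7.0000 theta=11/230 (≈0.0478)
Rounded to 4 decimal places: x = -7.0000, theta = 0.0478

Answer: -7.0000 0.0478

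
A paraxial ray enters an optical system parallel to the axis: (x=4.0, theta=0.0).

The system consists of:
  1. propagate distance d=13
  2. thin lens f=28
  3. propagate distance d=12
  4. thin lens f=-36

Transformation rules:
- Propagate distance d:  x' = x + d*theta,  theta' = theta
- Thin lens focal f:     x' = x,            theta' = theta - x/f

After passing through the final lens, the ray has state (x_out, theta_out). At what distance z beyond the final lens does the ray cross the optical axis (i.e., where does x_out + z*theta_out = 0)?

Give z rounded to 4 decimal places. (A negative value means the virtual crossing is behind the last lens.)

Initial: x=4.0000 theta=0.0000
After 1 (propagate distance d=13): x=4.0000 theta=0.0000
After 2 (thin lens f=28): x=4.0000 theta=-1/7 (≈-0.1429)
After 3 (propagate distance d=12): x=16/7 (≈2.2857) theta=-1/7 (≈-0.1429)
After 4 (thin lens f=-36): x=16/7 (≈2.2857) theta=-5/63 (≈-0.0794)
z_focus = -x_out/theta_out = -(16/7)/(-5/63) = 28.8000
Rounded to 4 decimal places: z = 28.8000

Answer: 28.8000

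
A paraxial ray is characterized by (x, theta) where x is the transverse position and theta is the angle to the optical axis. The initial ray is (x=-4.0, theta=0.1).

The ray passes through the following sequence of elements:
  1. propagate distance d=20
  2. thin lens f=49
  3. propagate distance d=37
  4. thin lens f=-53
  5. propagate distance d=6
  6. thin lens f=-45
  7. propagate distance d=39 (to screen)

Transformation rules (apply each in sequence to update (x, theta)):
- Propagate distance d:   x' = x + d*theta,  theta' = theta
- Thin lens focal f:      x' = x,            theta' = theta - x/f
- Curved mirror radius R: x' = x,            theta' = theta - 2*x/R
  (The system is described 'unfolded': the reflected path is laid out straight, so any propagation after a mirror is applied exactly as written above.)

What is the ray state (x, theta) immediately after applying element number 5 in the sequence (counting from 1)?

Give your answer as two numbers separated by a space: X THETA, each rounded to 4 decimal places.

Initial: x=-4.0000 theta=0.1000
After 1 (propagate distance d=20): x=-2.0000 theta=0.1000
After 2 (thin lens f=49): x=-2.0000 theta=69/490 (≈0.1408)
After 3 (propagate distance d=37): x=1573/490 (≈3.2102) theta=69/490 (≈0.1408)
After 4 (thin lens f=-53): x=1573/490 (≈3.2102) theta=523/2597 (≈0.2014)
After 5 (propagate distance d=6): x=114749/25970 (≈4.4185) theta=523/2597 (≈0.2014)
Rounded to 4 decimal places: x = 4.4185, theta = 0.2014

Answer: 4.4185 0.2014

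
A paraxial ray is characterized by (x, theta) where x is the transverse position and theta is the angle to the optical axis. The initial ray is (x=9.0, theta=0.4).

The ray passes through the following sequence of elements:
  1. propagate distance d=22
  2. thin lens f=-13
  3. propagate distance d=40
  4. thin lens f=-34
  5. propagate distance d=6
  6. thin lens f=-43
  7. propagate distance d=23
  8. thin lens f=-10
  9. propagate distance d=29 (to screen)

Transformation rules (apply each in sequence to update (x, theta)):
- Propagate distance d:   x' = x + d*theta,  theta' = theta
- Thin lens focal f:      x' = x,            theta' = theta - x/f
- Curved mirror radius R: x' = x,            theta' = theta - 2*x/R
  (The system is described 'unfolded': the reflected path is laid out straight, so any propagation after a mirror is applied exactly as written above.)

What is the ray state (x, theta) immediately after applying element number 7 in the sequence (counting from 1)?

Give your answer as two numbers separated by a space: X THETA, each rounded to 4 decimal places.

Initial: x=9.0000 theta=0.4000
After 1 (propagate distance d=22): x=17.8000 theta=0.4000
After 2 (thin lens f=-13): x=17.8000 theta=23/13 (≈1.7692)
After 3 (propagate distance d=40): x=5757/65 (≈88.5692) theta=23/13 (≈1.7692)
After 4 (thin lens f=-34): x=5757/65 (≈88.5692) theta=9667/2210 (≈4.3742)
After 5 (propagate distance d=6): x=25374/221 (≈114.8145) theta=9667/2210 (≈4.3742)
After 6 (thin lens f=-43): x=25374/221 (≈114.8145) theta=669421/95030 (≈7.0443)
After 7 (propagate distance d=23): x=26307503/95030 (≈276.8337) theta=669421/95030 (≈7.0443)
Rounded to 4 decimal places: x = 276.8337, theta = 7.0443

Answer: 276.8337 7.0443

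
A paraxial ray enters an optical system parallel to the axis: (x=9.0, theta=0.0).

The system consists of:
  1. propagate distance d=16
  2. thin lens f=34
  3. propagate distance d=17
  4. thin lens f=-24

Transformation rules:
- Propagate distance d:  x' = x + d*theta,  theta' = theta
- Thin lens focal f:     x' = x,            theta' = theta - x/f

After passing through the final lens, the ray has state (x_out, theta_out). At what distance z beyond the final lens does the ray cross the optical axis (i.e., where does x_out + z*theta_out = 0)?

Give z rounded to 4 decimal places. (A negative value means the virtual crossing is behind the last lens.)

Answer: 58.2857

Derivation:
Initial: x=9.0000 theta=0.0000
After 1 (propagate distance d=16): x=9.0000 theta=0.0000
After 2 (thin lens f=34): x=9.0000 theta=-9/34 (≈-0.2647)
After 3 (propagate distance d=17): x=4.5000 theta=-9/34 (≈-0.2647)
After 4 (thin lens f=-24): x=4.5000 theta=-21/272 (≈-0.0772)
z_focus = -x_out/theta_out = -(4.5000)/(-21/272) = 408/7 ≈ 58.2857
Rounded to 4 decimal places: z = 58.2857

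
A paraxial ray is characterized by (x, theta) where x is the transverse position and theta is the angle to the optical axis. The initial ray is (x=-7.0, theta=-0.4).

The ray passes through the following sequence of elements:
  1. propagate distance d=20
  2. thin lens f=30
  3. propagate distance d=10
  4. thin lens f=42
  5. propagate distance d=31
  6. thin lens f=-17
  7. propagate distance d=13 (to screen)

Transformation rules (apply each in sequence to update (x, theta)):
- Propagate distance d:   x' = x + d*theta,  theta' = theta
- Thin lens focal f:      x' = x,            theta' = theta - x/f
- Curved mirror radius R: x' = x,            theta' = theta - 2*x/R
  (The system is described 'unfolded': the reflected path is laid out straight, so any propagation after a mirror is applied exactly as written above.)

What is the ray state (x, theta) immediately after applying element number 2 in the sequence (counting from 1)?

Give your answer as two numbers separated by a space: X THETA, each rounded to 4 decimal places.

Initial: x=-7.0000 theta=-0.4000
After 1 (propagate distance d=20): x=-15.0000 theta=-0.4000
After 2 (thin lens f=30): x=-15.0000 theta=0.1000
Rounded to 4 decimal places: x = -15.0000, theta = 0.1000

Answer: -15.0000 0.1000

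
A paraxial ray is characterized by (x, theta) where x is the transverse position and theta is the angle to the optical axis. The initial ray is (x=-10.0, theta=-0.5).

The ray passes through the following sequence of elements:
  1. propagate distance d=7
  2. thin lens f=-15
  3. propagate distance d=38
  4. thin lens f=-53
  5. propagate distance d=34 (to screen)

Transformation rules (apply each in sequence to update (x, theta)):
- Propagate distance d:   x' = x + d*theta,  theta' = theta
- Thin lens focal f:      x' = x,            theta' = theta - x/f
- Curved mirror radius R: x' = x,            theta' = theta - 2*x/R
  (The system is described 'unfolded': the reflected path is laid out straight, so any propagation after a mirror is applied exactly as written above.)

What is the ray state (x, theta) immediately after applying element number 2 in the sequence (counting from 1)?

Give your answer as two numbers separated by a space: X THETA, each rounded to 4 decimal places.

Answer: -13.5000 -1.4000

Derivation:
Initial: x=-10.0000 theta=-0.5000
After 1 (propagate distance d=7): x=-13.5000 theta=-0.5000
After 2 (thin lens f=-15): x=-13.5000 theta=-1.4000
Rounded to 4 decimal places: x = -13.5000, theta = -1.4000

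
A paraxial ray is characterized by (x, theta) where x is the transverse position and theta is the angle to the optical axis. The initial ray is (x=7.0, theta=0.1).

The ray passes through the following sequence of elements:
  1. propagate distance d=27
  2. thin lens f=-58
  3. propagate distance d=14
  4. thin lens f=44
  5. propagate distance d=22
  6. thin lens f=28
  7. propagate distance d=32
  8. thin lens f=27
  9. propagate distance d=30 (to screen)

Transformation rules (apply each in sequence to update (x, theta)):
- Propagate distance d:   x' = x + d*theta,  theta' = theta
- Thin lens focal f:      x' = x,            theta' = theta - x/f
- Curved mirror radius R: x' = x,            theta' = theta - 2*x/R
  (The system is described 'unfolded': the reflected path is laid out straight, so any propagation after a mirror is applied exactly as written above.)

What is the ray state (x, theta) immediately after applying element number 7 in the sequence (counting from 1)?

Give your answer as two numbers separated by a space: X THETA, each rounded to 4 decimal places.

Answer: -3.0238 -0.4882

Derivation:
Initial: x=7.0000 theta=0.1000
After 1 (propagate distance d=27): x=9.7000 theta=0.1000
After 2 (thin lens f=-58): x=9.7000 theta=31/116 (≈0.2672)
After 3 (propagate distance d=14): x=1949/145 (≈13.4414) theta=31/116 (≈0.2672)
After 4 (thin lens f=44): x=1949/145 (≈13.4414) theta=-61/1595 (≈-0.0382)
After 5 (propagate distance d=22): x=12.6000 theta=-61/1595 (≈-0.0382)
After 6 (thin lens f=28): x=12.6000 theta=-623/1276 (≈-0.4882)
After 7 (propagate distance d=32): x=-4823/1595 (≈-3.0238) theta=-623/1276 (≈-0.4882)
Rounded to 4 decimal places: x = -3.0238, theta = -0.4882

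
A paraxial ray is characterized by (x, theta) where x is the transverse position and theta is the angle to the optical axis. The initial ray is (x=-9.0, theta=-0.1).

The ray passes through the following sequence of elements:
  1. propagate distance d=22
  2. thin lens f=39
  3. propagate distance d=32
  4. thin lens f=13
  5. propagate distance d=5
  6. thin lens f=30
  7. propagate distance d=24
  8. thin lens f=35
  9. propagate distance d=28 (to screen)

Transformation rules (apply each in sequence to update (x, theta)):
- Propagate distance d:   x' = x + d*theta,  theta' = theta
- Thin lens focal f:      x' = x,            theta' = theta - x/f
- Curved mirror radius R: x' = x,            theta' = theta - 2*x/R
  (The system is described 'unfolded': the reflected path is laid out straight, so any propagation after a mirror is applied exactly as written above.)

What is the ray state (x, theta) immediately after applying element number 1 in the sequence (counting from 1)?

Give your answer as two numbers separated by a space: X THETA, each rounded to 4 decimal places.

Answer: -11.2000 -0.1000

Derivation:
Initial: x=-9.0000 theta=-0.1000
After 1 (propagate distance d=22): x=-11.2000 theta=-0.1000
Rounded to 4 decimal places: x = -11.2000, theta = -0.1000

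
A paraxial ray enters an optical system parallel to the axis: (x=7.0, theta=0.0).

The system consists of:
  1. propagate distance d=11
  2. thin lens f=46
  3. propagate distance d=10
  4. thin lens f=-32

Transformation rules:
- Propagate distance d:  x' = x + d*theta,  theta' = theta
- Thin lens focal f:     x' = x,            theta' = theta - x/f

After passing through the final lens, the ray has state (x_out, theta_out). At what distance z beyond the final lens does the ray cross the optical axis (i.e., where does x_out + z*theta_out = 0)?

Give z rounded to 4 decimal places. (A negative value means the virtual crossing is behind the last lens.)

Answer: -288.0000

Derivation:
Initial: x=7.0000 theta=0.0000
After 1 (propagate distance d=11): x=7.0000 theta=0.0000
After 2 (thin lens f=46): x=7.0000 theta=-7/46 (≈-0.1522)
After 3 (propagate distance d=10): x=126/23 (≈5.4783) theta=-7/46 (≈-0.1522)
After 4 (thin lens f=-32): x=126/23 (≈5.4783) theta=7/368 (≈0.0190)
z_focus = -x_out/theta_out = -(126/23)/(7/368) = -288.0000
Rounded to 4 decimal places: z = -288.0000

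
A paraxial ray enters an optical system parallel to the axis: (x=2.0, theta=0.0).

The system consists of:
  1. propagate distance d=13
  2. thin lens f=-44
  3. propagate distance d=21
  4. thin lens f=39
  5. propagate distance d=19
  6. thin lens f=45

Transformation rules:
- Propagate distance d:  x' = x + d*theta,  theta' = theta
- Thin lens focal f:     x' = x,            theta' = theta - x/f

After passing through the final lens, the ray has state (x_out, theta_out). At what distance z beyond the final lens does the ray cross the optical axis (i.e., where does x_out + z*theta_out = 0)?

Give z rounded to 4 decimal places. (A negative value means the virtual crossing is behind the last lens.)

Answer: 28.6032

Derivation:
Initial: x=2.0000 theta=0.0000
After 1 (propagate distance d=13): x=2.0000 theta=0.0000
After 2 (thin lens f=-44): x=2.0000 theta=1/22 (≈0.0455)
After 3 (propagate distance d=21): x=65/22 (≈2.9545) theta=1/22 (≈0.0455)
After 4 (thin lens f=39): x=65/22 (≈2.9545) theta=-1/33 (≈-0.0303)
After 5 (propagate distance d=19): x=157/66 (≈2.3788) theta=-1/33 (≈-0.0303)
After 6 (thin lens f=45): x=157/66 (≈2.3788) theta=-247/2970 (≈-0.0832)
z_focus = -x_out/theta_out = -(157/66)/(-247/2970) = 7065/247 ≈ 28.6032
Rounded to 4 decimal places: z = 28.6032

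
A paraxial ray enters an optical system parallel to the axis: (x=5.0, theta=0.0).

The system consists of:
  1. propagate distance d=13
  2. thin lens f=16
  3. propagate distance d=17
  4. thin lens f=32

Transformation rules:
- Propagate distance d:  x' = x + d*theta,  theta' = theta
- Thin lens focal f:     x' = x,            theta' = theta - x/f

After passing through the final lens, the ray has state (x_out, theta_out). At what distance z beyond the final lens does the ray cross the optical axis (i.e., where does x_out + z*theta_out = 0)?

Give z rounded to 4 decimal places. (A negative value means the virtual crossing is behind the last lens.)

Answer: -1.0323

Derivation:
Initial: x=5.0000 theta=0.0000
After 1 (propagate distance d=13): x=5.0000 theta=0.0000
After 2 (thin lens f=16): x=5.0000 theta=-0.3125
After 3 (propagate distance d=17): x=-0.3125 theta=-0.3125
After 4 (thin lens f=32): x=-0.3125 theta=-155/512 (≈-0.3027)
z_focus = -x_out/theta_out = -(-0.3125)/(-155/512) = -32/31 ≈ -1.0323
Rounded to 4 decimal places: z = -1.0323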